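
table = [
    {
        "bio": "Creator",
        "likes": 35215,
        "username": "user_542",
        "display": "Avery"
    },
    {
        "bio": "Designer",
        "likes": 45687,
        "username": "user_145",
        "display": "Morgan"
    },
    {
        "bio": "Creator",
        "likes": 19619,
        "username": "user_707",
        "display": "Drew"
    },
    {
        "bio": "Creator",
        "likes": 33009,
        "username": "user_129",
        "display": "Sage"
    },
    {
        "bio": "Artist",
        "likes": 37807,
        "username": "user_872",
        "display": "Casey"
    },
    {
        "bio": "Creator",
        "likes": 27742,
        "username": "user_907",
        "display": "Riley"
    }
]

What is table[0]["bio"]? "Creator"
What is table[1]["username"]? "user_145"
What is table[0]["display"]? "Avery"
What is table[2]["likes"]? 19619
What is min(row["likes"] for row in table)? 19619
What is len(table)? 6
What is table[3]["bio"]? "Creator"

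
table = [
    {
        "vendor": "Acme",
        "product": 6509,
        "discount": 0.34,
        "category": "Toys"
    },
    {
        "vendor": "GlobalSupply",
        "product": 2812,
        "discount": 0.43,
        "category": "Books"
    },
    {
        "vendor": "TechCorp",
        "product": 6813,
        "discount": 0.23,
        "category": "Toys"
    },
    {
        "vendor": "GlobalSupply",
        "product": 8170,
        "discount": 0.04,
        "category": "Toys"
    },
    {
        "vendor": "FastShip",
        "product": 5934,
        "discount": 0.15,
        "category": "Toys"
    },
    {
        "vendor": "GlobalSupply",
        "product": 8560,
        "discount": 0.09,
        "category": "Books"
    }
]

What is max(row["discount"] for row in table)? 0.43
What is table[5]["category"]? "Books"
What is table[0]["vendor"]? "Acme"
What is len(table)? 6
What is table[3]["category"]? "Toys"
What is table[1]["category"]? "Books"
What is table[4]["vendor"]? "FastShip"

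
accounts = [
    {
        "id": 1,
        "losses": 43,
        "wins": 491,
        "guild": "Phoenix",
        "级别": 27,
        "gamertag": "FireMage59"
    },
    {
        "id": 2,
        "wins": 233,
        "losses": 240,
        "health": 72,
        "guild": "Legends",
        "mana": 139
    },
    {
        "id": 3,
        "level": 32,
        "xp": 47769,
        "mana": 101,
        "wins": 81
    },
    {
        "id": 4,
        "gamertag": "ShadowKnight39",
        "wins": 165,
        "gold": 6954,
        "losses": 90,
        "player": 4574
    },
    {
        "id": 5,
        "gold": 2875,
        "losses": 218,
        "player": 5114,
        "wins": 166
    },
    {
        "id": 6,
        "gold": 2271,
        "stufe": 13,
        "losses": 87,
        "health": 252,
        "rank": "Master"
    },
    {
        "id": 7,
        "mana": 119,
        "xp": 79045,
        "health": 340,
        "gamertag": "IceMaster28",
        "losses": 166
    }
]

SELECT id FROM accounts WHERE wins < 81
[]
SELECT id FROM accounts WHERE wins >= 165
[1, 2, 4, 5]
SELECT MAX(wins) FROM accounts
491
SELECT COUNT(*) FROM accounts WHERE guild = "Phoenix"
1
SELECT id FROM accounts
[1, 2, 3, 4, 5, 6, 7]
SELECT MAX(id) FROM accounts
7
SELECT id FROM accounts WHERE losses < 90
[1, 6]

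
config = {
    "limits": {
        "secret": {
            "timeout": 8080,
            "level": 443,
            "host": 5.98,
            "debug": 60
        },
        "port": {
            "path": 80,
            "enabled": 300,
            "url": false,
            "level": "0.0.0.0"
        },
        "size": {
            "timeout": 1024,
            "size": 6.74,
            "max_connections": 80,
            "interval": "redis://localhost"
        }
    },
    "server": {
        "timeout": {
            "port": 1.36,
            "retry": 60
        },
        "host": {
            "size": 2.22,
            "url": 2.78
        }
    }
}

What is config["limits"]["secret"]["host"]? 5.98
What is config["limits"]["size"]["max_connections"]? 80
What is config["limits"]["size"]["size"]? 6.74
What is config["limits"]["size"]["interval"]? "redis://localhost"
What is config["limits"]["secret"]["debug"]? 60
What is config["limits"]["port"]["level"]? "0.0.0.0"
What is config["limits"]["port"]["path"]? 80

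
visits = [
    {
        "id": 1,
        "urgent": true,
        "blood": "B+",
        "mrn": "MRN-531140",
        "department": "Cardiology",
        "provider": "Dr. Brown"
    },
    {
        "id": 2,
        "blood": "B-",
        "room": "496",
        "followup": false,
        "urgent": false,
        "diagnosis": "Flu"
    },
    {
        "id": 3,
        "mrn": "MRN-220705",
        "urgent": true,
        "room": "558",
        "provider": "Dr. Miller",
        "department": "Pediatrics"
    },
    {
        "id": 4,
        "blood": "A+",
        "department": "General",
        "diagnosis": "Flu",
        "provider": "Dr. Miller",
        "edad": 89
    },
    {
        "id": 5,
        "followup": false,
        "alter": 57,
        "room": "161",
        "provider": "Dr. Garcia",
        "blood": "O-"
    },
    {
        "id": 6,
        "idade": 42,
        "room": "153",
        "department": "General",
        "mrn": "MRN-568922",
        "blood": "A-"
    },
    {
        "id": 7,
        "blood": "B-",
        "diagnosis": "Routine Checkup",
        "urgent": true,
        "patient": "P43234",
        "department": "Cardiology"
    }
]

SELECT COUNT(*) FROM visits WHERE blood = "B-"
2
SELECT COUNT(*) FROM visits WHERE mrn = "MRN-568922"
1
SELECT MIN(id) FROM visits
1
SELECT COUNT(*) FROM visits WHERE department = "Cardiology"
2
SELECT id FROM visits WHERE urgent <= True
[1, 2, 3, 7]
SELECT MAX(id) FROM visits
7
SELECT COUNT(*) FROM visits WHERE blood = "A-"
1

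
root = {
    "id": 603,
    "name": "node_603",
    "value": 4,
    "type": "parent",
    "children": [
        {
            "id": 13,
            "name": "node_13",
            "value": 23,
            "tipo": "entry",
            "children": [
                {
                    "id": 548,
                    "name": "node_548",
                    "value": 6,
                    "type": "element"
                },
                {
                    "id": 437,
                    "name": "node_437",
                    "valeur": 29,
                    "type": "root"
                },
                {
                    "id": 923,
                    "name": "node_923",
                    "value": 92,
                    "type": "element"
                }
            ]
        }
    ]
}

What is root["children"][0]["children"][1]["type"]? "root"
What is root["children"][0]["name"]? "node_13"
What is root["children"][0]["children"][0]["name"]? "node_548"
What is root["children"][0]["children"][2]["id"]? 923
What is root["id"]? 603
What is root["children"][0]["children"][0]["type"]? "element"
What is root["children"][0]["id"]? 13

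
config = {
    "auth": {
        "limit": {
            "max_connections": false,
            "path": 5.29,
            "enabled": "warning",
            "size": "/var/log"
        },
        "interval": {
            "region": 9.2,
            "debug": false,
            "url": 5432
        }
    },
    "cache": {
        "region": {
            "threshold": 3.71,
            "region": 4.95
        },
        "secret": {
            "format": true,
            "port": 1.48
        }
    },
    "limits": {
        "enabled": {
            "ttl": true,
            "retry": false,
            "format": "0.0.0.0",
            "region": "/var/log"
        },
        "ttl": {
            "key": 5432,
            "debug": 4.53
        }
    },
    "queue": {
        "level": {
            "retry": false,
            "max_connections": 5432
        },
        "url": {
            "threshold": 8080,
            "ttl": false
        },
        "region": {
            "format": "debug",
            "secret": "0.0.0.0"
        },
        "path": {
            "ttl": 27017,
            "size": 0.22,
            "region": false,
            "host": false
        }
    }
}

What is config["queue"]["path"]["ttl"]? 27017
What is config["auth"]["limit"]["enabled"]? "warning"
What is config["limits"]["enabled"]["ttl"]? True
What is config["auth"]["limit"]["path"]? 5.29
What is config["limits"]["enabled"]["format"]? "0.0.0.0"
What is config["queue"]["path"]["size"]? 0.22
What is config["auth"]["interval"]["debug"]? False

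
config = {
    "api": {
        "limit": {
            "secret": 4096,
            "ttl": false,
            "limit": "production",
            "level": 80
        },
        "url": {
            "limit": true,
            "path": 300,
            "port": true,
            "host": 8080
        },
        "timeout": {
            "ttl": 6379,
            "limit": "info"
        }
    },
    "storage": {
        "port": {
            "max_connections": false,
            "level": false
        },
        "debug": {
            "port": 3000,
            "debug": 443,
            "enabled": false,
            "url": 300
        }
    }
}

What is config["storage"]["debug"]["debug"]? 443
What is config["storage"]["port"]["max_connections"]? False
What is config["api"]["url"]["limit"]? True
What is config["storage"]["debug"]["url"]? 300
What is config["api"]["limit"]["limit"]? "production"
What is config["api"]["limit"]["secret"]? 4096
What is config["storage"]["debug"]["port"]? 3000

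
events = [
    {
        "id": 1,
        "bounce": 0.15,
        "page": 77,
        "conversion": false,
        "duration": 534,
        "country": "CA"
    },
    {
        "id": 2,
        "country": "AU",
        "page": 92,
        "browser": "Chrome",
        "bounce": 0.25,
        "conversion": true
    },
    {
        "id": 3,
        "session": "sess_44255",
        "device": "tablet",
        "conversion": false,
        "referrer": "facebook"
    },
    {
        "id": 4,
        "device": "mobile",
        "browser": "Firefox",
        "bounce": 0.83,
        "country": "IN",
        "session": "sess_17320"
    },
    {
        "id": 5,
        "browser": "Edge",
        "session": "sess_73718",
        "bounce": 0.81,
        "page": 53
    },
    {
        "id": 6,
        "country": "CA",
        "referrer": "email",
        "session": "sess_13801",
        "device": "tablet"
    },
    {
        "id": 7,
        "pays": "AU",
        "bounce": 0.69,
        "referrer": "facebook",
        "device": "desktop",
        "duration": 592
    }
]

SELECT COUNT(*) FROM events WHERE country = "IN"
1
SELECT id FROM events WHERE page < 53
[]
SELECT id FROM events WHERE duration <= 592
[1, 7]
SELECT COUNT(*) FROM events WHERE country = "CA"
2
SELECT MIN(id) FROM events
1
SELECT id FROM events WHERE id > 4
[5, 6, 7]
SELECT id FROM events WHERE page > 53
[1, 2]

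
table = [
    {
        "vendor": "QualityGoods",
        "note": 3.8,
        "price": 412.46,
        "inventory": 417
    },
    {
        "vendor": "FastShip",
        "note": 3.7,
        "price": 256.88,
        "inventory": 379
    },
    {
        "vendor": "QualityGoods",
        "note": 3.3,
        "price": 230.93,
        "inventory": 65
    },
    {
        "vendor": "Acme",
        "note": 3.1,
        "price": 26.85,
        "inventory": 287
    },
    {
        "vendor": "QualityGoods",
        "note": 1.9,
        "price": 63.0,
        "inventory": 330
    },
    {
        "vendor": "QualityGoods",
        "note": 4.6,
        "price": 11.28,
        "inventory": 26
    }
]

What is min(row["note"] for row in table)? 1.9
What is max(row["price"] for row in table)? 412.46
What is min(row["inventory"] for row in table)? 26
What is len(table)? 6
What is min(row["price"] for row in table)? 11.28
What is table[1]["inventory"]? 379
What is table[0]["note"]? 3.8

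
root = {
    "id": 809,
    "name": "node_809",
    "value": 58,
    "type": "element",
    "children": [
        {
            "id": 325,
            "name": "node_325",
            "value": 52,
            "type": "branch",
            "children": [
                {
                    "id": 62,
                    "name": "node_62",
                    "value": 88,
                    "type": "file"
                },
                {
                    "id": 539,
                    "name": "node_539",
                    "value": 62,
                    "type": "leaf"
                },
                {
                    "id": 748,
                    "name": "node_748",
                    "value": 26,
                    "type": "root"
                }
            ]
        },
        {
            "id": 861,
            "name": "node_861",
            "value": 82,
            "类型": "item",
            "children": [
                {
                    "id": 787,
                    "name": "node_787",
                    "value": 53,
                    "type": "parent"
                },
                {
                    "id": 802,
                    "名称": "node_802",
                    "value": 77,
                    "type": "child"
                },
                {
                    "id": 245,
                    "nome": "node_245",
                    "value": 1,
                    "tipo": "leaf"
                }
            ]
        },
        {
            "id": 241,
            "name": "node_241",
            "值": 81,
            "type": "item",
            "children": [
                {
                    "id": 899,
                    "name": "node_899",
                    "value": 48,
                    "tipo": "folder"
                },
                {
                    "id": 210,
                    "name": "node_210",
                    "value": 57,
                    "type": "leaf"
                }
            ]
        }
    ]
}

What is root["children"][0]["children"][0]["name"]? "node_62"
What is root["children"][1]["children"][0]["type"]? "parent"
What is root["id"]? 809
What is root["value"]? 58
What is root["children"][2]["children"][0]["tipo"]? "folder"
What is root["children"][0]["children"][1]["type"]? "leaf"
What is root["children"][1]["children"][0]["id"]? 787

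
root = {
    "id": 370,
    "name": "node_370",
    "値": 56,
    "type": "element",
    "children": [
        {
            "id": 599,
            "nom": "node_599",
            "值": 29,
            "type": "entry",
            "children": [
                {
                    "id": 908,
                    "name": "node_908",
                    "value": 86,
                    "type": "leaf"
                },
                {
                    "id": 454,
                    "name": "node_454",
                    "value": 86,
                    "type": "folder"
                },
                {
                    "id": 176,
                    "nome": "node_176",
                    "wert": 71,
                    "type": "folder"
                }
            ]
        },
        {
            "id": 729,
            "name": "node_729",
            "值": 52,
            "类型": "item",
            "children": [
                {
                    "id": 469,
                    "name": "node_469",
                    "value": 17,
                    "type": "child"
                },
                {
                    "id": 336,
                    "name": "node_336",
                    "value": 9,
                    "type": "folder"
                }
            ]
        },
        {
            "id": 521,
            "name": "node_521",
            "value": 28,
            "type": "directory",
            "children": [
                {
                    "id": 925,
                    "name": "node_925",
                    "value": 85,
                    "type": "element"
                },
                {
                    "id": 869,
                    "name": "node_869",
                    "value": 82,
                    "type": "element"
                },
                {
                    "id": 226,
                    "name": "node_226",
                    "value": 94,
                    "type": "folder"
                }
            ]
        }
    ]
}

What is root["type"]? "element"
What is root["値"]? 56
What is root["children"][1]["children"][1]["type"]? "folder"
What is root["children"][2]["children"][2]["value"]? 94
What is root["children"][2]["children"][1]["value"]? 82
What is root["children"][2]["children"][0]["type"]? "element"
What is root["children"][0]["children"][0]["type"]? "leaf"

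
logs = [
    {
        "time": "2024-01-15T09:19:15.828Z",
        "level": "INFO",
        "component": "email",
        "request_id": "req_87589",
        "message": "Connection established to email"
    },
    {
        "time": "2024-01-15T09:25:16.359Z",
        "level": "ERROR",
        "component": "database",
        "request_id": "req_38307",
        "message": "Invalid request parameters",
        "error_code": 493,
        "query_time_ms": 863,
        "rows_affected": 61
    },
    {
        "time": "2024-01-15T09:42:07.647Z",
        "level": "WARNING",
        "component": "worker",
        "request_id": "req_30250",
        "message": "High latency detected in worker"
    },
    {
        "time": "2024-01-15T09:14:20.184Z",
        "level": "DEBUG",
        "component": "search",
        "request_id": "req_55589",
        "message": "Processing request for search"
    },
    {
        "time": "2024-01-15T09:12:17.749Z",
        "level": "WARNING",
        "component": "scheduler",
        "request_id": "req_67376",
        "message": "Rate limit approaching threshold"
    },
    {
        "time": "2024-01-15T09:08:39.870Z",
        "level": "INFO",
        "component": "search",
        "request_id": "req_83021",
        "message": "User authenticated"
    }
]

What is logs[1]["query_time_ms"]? 863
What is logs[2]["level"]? "WARNING"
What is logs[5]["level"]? "INFO"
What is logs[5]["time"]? "2024-01-15T09:08:39.870Z"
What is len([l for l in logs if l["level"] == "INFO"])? 2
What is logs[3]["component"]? "search"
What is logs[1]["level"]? "ERROR"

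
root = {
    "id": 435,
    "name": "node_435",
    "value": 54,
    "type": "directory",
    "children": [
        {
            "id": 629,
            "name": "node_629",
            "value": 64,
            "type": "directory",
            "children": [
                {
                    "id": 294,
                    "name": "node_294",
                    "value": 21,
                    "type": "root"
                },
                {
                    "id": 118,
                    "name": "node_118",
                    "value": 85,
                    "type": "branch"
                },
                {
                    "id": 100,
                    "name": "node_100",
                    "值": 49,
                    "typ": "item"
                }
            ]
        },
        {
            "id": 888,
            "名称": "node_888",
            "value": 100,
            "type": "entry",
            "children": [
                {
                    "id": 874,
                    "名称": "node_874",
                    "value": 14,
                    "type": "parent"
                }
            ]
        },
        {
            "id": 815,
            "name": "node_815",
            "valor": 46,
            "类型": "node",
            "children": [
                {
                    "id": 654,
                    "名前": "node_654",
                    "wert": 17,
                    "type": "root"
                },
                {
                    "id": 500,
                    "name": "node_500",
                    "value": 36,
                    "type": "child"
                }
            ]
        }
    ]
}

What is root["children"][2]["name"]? "node_815"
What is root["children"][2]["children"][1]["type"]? "child"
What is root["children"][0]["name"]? "node_629"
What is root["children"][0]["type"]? "directory"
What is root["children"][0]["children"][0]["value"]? 21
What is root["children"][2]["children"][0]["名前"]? "node_654"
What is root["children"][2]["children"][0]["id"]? 654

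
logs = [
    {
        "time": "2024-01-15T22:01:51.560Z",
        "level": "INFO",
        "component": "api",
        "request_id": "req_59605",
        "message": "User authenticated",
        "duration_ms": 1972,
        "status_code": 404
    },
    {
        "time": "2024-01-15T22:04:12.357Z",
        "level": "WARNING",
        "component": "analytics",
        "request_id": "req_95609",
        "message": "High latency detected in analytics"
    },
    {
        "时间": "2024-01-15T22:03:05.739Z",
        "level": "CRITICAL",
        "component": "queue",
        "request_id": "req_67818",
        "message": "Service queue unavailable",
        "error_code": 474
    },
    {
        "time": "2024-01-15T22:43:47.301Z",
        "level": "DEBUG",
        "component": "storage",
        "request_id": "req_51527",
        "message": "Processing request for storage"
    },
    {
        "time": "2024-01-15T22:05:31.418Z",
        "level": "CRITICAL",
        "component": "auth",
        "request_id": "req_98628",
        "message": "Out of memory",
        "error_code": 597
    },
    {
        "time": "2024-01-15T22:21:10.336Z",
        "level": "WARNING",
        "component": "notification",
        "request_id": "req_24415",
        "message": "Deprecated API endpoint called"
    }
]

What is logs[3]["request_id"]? "req_51527"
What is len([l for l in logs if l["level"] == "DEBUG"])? 1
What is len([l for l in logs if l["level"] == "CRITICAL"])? 2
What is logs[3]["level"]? "DEBUG"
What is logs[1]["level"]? "WARNING"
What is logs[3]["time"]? "2024-01-15T22:43:47.301Z"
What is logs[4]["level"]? "CRITICAL"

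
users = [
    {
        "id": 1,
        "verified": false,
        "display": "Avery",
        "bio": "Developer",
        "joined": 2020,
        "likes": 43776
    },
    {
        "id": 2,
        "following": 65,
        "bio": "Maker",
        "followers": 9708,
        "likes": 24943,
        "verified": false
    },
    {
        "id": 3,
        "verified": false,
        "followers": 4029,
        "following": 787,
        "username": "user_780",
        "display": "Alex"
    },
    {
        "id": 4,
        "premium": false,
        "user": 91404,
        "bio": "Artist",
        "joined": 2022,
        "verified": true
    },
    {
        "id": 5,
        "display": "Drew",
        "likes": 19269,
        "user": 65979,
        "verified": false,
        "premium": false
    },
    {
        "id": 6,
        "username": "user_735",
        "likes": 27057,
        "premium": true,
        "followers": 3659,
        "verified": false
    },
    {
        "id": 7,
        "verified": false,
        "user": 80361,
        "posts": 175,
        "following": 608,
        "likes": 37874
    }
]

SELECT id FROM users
[1, 2, 3, 4, 5, 6, 7]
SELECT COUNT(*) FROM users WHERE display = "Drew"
1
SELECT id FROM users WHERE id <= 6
[1, 2, 3, 4, 5, 6]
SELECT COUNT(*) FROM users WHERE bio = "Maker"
1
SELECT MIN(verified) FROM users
False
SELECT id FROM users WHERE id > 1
[2, 3, 4, 5, 6, 7]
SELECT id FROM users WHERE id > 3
[4, 5, 6, 7]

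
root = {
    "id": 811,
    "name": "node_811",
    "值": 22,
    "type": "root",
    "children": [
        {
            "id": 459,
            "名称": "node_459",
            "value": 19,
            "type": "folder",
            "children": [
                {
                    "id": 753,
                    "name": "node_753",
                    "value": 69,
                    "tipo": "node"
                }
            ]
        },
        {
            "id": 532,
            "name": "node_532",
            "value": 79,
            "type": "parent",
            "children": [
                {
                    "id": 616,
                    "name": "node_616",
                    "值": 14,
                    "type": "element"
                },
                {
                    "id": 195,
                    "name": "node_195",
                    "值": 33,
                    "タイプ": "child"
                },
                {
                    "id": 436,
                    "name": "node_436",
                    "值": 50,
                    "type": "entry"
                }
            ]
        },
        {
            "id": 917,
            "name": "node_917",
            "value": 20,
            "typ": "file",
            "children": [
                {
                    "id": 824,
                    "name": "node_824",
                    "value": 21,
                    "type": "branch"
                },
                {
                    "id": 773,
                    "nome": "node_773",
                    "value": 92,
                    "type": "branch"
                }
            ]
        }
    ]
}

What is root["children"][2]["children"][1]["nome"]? "node_773"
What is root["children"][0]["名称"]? "node_459"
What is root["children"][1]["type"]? "parent"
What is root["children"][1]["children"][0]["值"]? 14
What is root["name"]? "node_811"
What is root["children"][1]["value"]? 79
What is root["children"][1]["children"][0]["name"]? "node_616"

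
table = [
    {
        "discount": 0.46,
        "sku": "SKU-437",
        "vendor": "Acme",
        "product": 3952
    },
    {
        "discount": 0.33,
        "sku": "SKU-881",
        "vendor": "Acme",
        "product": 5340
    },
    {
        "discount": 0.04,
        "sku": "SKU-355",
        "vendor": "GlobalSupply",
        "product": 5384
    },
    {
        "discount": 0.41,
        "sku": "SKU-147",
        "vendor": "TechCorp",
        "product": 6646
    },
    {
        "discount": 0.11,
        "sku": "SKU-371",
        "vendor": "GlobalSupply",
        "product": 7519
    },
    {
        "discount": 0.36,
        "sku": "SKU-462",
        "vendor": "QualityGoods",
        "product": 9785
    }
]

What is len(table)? 6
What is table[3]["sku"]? "SKU-147"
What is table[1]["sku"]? "SKU-881"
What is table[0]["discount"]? 0.46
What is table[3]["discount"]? 0.41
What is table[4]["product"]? 7519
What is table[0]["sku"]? "SKU-437"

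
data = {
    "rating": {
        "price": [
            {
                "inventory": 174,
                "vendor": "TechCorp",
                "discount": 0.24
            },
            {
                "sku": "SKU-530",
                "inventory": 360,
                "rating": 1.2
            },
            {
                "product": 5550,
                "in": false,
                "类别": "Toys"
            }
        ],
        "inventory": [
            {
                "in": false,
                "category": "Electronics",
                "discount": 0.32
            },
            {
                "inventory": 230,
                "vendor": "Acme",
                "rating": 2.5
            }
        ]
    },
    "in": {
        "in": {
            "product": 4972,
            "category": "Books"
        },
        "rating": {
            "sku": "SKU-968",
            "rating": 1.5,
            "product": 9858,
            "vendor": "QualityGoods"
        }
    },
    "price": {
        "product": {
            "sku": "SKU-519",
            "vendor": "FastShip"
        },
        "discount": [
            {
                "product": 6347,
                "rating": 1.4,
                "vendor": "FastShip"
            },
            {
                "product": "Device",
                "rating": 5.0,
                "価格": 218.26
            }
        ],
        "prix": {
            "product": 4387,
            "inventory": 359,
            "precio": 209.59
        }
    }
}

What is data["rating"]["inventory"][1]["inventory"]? 230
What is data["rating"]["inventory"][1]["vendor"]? "Acme"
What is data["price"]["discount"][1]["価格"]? 218.26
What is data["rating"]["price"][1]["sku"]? "SKU-530"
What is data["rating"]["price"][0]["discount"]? 0.24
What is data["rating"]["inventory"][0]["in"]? False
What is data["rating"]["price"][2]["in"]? False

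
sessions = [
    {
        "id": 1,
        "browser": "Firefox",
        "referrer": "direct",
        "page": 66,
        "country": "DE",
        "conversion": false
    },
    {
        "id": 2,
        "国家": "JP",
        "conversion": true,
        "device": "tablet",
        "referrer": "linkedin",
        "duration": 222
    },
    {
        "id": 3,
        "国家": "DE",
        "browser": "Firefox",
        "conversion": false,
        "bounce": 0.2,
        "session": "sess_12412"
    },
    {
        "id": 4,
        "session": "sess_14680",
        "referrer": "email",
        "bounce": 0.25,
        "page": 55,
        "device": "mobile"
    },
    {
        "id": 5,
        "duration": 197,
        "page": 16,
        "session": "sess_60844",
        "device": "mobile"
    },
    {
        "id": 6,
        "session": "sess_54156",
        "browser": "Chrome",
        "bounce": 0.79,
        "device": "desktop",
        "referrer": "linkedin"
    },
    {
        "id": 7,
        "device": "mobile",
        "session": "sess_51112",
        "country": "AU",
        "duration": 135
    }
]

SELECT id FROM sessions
[1, 2, 3, 4, 5, 6, 7]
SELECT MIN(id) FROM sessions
1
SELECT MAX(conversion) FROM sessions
True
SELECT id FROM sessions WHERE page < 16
[]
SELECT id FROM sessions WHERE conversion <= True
[1, 2, 3]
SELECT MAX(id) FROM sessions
7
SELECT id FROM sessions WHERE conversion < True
[1, 3]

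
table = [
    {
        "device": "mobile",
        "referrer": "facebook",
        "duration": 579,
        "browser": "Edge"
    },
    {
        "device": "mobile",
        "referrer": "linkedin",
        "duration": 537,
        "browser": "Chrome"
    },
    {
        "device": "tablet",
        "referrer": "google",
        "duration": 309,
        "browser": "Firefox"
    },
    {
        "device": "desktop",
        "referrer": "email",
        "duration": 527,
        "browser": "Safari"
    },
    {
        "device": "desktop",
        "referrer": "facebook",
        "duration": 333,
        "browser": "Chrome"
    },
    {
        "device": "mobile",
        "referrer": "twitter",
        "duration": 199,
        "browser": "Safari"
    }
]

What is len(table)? 6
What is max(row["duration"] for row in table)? 579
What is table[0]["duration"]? 579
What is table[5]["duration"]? 199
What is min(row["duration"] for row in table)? 199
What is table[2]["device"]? "tablet"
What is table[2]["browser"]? "Firefox"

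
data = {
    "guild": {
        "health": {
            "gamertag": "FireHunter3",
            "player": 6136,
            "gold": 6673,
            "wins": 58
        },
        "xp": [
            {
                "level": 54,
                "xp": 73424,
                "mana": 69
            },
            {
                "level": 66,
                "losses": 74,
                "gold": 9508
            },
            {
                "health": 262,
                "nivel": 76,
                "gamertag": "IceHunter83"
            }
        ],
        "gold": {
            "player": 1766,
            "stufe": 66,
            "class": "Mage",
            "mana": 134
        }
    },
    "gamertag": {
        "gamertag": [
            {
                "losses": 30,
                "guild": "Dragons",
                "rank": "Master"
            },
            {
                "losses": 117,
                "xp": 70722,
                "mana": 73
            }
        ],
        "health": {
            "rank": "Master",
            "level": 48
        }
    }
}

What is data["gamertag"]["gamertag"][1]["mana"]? 73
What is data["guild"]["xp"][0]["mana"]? 69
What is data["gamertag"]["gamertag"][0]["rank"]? "Master"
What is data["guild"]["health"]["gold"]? 6673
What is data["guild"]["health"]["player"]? 6136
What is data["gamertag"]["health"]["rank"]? "Master"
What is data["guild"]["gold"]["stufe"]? 66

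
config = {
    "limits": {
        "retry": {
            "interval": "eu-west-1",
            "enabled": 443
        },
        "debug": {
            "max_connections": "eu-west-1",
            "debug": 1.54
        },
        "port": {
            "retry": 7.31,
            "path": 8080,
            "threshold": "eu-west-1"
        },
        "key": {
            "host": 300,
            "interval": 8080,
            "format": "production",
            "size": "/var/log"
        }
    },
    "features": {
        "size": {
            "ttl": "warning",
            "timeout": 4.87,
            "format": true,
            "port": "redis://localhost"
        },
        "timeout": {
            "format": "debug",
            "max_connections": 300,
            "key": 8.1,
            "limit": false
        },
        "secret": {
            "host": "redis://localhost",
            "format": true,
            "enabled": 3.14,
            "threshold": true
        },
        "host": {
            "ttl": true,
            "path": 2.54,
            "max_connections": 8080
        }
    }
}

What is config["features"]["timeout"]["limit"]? False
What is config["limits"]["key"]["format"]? "production"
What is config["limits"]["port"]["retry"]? 7.31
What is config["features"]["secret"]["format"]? True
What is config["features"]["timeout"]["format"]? "debug"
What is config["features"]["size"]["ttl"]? "warning"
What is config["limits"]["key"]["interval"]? 8080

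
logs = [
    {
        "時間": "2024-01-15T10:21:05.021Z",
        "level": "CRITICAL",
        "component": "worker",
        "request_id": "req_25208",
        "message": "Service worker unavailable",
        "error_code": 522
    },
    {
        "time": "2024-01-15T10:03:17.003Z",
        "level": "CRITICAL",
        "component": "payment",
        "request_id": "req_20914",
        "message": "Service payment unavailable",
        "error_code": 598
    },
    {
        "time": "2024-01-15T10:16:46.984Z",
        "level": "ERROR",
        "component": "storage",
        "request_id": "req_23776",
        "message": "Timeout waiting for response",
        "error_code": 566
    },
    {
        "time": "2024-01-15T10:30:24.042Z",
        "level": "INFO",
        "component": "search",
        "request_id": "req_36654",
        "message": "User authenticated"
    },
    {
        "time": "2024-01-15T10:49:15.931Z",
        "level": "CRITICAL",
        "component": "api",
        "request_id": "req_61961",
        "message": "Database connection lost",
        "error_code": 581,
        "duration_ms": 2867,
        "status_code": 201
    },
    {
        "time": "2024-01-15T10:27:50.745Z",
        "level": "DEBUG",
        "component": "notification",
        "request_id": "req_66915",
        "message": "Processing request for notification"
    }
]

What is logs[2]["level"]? "ERROR"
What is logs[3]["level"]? "INFO"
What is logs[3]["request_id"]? "req_36654"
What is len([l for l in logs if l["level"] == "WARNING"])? 0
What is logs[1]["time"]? "2024-01-15T10:03:17.003Z"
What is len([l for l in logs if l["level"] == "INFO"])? 1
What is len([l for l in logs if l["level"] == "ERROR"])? 1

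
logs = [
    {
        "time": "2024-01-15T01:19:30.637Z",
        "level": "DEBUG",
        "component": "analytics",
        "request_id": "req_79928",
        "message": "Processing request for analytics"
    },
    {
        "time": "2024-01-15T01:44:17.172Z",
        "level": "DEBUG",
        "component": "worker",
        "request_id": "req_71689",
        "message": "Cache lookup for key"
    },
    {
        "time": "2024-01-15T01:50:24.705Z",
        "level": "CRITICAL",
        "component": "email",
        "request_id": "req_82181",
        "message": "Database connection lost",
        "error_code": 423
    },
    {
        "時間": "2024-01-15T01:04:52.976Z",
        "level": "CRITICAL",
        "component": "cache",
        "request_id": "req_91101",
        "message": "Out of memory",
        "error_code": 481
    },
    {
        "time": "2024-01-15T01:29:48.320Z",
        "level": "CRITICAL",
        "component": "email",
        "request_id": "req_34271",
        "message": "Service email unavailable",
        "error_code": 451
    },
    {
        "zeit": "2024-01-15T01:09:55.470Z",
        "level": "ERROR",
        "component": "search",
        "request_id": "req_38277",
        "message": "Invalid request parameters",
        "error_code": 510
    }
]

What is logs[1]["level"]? "DEBUG"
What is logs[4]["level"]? "CRITICAL"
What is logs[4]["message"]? "Service email unavailable"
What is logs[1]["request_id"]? "req_71689"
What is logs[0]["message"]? "Processing request for analytics"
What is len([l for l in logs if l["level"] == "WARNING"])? 0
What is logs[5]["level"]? "ERROR"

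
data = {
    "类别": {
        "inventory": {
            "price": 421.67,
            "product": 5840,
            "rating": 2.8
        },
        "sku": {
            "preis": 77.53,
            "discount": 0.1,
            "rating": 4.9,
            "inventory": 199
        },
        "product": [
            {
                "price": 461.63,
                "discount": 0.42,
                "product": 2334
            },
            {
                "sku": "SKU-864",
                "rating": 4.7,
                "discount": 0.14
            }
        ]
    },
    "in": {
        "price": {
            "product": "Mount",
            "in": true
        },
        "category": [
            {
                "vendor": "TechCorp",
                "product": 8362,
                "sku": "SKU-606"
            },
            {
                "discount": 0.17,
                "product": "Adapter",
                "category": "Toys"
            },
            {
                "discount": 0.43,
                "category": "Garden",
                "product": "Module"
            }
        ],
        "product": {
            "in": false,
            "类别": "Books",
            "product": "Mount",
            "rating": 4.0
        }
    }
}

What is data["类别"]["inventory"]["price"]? 421.67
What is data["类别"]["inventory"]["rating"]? 2.8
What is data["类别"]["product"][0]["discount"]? 0.42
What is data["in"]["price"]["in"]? True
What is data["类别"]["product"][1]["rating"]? 4.7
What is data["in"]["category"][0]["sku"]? "SKU-606"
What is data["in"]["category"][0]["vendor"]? "TechCorp"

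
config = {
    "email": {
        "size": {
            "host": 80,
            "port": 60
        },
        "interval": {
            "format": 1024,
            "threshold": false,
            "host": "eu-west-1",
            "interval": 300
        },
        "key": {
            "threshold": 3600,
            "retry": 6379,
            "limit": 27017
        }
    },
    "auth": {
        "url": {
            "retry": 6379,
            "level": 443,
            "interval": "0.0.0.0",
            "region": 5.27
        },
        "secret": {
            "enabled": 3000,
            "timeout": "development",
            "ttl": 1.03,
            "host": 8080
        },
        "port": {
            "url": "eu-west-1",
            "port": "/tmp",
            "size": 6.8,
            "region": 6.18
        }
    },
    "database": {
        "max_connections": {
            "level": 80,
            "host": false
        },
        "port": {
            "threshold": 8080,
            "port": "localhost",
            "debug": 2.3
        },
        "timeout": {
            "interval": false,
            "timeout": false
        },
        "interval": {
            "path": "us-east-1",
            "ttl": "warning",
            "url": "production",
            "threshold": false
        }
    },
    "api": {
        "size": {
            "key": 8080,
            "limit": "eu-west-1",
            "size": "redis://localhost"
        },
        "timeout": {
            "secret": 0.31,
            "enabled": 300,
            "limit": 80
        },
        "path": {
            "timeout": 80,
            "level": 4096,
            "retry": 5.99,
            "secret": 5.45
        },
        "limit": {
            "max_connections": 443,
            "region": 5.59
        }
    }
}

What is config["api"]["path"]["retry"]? 5.99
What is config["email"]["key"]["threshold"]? 3600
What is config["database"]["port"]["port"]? "localhost"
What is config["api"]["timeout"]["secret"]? 0.31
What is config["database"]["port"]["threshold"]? 8080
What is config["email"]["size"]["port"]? 60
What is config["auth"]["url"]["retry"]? 6379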